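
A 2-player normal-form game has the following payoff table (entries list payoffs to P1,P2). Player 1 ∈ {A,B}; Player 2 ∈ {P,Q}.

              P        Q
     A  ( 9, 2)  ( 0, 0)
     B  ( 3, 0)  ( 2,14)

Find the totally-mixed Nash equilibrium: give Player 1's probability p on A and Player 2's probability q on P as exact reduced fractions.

P1 mixes 7/8 on A; P2 mixes 1/4 on P

P1 indiff ⇒ q·9+(1-q)·0 = q·3+(1-q)·2 ⇒ q(6) = (1-q)(2) ⇒ q = 1/4
P2 indiff ⇒ p·2+(1-p)·0 = p·0+(1-p)·14 ⇒ p(2) = (1-p)(14) ⇒ p = 7/8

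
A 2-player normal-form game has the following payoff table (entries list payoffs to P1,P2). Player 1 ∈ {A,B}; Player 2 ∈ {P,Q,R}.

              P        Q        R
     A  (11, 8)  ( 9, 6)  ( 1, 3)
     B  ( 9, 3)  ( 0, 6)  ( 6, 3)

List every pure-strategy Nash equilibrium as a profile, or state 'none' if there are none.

(A,P): NE
(A,Q): not NE [P2→P gives 8>6]
(A,R): not NE [P1→B gives 6>1; P2→P gives 8>3]
(B,P): not NE [P1→A gives 11>9; P2→Q gives 6>3]
(B,Q): not NE [P1→A gives 9>0]
(B,R): not NE [P2→Q gives 6>3]

Nash profiles: (A,P)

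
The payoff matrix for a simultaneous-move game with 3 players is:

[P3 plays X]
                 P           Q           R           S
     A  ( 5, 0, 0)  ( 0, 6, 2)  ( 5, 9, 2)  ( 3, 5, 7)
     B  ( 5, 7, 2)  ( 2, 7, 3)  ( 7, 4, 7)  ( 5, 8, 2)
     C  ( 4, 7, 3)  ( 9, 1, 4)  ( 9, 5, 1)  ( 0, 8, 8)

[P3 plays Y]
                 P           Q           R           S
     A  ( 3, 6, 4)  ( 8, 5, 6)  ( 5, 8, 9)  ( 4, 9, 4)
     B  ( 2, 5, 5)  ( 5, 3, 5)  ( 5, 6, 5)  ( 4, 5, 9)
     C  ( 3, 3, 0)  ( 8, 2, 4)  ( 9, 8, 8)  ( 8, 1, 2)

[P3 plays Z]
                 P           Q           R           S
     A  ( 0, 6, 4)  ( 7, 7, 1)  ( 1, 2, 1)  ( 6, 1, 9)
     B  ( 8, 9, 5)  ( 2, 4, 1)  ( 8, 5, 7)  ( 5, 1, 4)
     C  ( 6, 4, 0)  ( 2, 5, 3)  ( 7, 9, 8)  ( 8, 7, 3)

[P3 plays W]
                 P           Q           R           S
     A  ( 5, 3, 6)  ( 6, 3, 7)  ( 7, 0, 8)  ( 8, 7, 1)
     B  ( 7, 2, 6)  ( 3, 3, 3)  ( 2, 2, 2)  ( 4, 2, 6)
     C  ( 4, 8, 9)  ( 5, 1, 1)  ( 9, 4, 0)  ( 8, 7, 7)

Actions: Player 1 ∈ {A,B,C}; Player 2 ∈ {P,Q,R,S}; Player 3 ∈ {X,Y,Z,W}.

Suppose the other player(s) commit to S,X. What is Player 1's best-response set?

u_1(A vs S,X) = 3
u_1(B vs S,X) = 5
u_1(C vs S,X) = 0
max payoff 5 at {B}

argmax u_1 = {B}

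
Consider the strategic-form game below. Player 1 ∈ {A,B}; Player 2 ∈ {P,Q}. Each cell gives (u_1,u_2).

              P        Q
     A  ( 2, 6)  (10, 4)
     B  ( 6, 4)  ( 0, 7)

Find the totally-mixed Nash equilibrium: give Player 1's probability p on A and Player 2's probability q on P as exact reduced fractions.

P1 mixes 3/5 on A; P2 mixes 5/7 on P

P1 indiff ⇒ q·2+(1-q)·10 = q·6+(1-q)·0 ⇒ q(-4) = (1-q)(-10) ⇒ q = 5/7
P2 indiff ⇒ p·6+(1-p)·4 = p·4+(1-p)·7 ⇒ p(2) = (1-p)(3) ⇒ p = 3/5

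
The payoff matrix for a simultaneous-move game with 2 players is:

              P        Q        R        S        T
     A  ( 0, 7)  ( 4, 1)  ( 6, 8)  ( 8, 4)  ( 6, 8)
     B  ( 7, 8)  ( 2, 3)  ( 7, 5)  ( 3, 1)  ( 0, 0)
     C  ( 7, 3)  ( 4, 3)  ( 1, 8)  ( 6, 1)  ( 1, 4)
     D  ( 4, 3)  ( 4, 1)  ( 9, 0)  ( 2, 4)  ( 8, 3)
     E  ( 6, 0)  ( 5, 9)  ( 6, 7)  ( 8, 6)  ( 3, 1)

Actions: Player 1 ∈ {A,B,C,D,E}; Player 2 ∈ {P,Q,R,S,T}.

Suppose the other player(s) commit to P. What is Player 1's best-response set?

BR_1 = {B,C}

u_1(A vs P) = 0
u_1(B vs P) = 7
u_1(C vs P) = 7
u_1(D vs P) = 4
u_1(E vs P) = 6
max payoff 7 at {B,C}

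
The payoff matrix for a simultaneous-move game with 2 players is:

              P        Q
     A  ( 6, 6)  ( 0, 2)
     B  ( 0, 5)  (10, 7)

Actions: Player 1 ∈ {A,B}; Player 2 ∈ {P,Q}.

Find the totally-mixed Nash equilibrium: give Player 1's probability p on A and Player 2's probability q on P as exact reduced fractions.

(p,q) = (1/3, 5/8)

P1 indiff ⇒ q·6+(1-q)·0 = q·0+(1-q)·10 ⇒ q(6) = (1-q)(10) ⇒ q = 5/8
P2 indiff ⇒ p·6+(1-p)·5 = p·2+(1-p)·7 ⇒ p(4) = (1-p)(2) ⇒ p = 1/3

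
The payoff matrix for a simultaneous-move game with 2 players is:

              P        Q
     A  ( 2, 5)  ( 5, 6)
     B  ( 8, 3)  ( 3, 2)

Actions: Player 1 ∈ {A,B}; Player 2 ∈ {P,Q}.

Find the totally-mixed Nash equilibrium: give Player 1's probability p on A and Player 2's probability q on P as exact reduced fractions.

p=1/2, q=1/4

P1 indiff ⇒ q·2+(1-q)·5 = q·8+(1-q)·3 ⇒ q(-6) = (1-q)(-2) ⇒ q = 1/4
P2 indiff ⇒ p·5+(1-p)·3 = p·6+(1-p)·2 ⇒ p(-1) = (1-p)(-1) ⇒ p = 1/2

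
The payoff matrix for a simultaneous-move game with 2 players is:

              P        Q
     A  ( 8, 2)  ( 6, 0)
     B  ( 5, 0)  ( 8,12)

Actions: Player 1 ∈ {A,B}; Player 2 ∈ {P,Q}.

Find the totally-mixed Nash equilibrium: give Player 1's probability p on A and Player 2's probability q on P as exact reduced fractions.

P1 mixes 6/7 on A; P2 mixes 2/5 on P

P1 indiff ⇒ q·8+(1-q)·6 = q·5+(1-q)·8 ⇒ q(3) = (1-q)(2) ⇒ q = 2/5
P2 indiff ⇒ p·2+(1-p)·0 = p·0+(1-p)·12 ⇒ p(2) = (1-p)(12) ⇒ p = 6/7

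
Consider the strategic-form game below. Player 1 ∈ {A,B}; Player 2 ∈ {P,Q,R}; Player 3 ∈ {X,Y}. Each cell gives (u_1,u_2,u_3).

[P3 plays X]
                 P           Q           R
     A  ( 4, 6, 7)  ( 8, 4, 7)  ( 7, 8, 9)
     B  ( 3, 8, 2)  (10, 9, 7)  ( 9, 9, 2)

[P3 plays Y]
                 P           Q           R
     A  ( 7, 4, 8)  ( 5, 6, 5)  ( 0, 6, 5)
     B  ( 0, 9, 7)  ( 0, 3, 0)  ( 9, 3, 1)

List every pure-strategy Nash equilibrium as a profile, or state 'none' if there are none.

Nash profiles: (B,Q,X), (B,R,X)

(A,P,X): not NE [P2→R gives 8>6; P3→Y gives 8>7]
(A,P,Y): not NE [P2→R gives 6>4]
(A,Q,X): not NE [P1→B gives 10>8; P2→R gives 8>4]
(A,Q,Y): not NE [P3→X gives 7>5]
(A,R,X): not NE [P1→B gives 9>7]
(A,R,Y): not NE [P1→B gives 9>0; P3→X gives 9>5]
(B,P,X): not NE [P1→A gives 4>3; P2→R gives 9>8; P3→Y gives 7>2]
(B,P,Y): not NE [P1→A gives 7>0]
(B,Q,X): NE
(B,Q,Y): not NE [P1→A gives 5>0; P2→P gives 9>3; P3→X gives 7>0]
(B,R,X): NE
(B,R,Y): not NE [P2→P gives 9>3; P3→X gives 2>1]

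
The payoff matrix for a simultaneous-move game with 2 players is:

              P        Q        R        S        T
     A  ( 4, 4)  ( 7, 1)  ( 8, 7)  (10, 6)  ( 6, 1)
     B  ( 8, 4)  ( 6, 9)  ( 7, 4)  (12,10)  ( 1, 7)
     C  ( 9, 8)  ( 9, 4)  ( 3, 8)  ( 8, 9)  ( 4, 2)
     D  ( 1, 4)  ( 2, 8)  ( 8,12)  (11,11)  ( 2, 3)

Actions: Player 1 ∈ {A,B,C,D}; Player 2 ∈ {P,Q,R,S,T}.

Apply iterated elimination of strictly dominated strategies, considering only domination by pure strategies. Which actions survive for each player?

Survivors P1:{A,B,D} P2:{R,S}

P2 drop P (S beats it: A:6>4 B:10>4 C:9>8 D:11>4)
P2 drop Q (S beats it: A:6>1 B:10>9 C:9>4 D:11>8)
P1 drop C (A beats it: R:8>3 S:10>8 T:6>4)
P2 drop T (S beats it: A:6>1 B:10>7 D:11>3)
P1→{A,B,D} P2→{R,S}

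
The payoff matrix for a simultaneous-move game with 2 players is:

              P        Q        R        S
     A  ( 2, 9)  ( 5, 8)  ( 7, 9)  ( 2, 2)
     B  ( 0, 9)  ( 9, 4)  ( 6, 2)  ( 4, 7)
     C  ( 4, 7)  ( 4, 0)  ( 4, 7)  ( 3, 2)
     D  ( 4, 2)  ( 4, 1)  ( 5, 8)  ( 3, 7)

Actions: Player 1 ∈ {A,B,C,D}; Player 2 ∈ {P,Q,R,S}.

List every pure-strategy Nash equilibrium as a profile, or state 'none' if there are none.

Nash profiles: (A,R), (C,P)

(A,P): not NE [P1→D gives 4>2]
(A,Q): not NE [P1→B gives 9>5; P2→R gives 9>8]
(A,R): NE
(A,S): not NE [P1→B gives 4>2; P2→R gives 9>2]
(B,P): not NE [P1→D gives 4>0]
(B,Q): not NE [P2→P gives 9>4]
(B,R): not NE [P1→A gives 7>6; P2→P gives 9>2]
(B,S): not NE [P2→P gives 9>7]
(C,P): NE
(C,Q): not NE [P1→B gives 9>4; P2→R gives 7>0]
(C,R): not NE [P1→A gives 7>4]
(C,S): not NE [P1→B gives 4>3; P2→R gives 7>2]
(D,P): not NE [P2→R gives 8>2]
(D,Q): not NE [P1→B gives 9>4; P2→R gives 8>1]
(D,R): not NE [P1→A gives 7>5]
(D,S): not NE [P1→B gives 4>3; P2→R gives 8>7]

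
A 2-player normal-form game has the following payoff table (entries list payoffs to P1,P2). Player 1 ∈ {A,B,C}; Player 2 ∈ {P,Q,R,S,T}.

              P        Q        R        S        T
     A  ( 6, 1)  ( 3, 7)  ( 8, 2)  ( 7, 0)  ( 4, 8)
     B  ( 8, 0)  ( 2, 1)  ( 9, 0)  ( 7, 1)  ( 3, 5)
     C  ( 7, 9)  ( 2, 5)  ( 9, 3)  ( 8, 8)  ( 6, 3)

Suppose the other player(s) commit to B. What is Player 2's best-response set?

u_2(P vs B) = 0
u_2(Q vs B) = 1
u_2(R vs B) = 0
u_2(S vs B) = 1
u_2(T vs B) = 5
max payoff 5 at {T}

argmax u_2 = {T}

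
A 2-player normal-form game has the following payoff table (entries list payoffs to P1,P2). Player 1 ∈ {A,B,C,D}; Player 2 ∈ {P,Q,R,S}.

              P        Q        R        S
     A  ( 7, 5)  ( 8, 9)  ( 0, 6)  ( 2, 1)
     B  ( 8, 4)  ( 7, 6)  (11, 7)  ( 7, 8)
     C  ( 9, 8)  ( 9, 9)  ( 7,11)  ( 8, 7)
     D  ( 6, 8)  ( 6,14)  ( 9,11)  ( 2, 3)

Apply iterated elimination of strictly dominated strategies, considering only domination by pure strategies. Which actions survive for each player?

Remaining: P1:{B,C} P2:{R,S}

P1 drop A (C beats it: P:9>7 Q:9>8 R:7>0 S:8>2)
P1 drop D (B beats it: P:8>6 Q:7>6 R:11>9 S:7>2)
P2 drop P (Q beats it: B:6>4 C:9>8)
P2 drop Q (R beats it: B:7>6 C:11>9)
P1→{B,C} P2→{R,S}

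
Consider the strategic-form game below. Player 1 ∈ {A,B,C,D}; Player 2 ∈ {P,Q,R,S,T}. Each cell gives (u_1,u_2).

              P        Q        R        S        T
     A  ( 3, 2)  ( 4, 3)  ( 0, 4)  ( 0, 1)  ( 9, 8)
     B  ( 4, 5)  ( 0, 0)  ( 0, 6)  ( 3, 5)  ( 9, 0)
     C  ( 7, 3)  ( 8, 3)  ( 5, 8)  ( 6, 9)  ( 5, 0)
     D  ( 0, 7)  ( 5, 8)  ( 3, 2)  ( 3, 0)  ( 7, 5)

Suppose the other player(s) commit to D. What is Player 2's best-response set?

u_2(P vs D) = 7
u_2(Q vs D) = 8
u_2(R vs D) = 2
u_2(S vs D) = 0
u_2(T vs D) = 5
max payoff 8 at {Q}

P2 best: {Q}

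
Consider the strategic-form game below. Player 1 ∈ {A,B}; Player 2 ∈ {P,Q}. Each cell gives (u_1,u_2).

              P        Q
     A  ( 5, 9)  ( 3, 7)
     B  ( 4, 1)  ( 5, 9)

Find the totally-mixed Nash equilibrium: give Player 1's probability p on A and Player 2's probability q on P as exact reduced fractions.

P1 indiff ⇒ q·5+(1-q)·3 = q·4+(1-q)·5 ⇒ q(1) = (1-q)(2) ⇒ q = 2/3
P2 indiff ⇒ p·9+(1-p)·1 = p·7+(1-p)·9 ⇒ p(2) = (1-p)(8) ⇒ p = 4/5

(p,q) = (4/5, 2/3)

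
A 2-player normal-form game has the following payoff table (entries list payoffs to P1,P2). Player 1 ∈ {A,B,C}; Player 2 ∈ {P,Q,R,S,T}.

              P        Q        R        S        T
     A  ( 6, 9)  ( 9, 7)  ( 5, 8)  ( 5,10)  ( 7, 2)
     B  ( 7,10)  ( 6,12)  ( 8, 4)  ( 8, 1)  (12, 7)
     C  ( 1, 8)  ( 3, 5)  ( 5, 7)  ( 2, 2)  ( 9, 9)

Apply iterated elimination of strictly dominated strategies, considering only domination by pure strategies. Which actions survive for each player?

Survivors P1:{A,B} P2:{P,Q,S}

P1 drop C (B beats it: P:7>1 Q:6>3 R:8>5 S:8>2 T:12>9)
P2 drop R (P beats it: A:9>8 B:10>4)
P2 drop T (P beats it: A:9>2 B:10>7)
P1→{A,B} P2→{P,Q,S}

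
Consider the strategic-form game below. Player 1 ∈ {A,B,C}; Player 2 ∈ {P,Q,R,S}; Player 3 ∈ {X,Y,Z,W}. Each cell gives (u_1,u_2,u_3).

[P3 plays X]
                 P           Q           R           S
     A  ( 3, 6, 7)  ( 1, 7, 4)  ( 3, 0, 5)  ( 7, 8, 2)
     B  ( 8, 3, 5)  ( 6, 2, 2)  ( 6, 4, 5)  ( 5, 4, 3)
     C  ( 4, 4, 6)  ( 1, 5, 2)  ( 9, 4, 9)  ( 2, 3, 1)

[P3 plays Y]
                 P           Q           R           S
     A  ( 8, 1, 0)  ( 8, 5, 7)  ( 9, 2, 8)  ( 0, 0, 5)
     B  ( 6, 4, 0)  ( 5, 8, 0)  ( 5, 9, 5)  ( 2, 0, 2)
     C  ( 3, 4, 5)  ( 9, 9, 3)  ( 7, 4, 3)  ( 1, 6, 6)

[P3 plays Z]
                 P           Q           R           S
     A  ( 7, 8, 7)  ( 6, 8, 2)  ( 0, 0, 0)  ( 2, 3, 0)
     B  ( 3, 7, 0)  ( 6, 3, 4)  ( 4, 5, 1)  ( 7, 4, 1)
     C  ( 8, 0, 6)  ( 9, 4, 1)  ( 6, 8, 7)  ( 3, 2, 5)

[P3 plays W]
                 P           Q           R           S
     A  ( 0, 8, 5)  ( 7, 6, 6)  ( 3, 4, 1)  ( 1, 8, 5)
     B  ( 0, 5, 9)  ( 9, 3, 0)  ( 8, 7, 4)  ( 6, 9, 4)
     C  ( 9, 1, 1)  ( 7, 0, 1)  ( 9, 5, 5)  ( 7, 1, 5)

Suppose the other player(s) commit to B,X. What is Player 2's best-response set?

P2 best: {R,S}

u_2(P vs B,X) = 3
u_2(Q vs B,X) = 2
u_2(R vs B,X) = 4
u_2(S vs B,X) = 4
max payoff 4 at {R,S}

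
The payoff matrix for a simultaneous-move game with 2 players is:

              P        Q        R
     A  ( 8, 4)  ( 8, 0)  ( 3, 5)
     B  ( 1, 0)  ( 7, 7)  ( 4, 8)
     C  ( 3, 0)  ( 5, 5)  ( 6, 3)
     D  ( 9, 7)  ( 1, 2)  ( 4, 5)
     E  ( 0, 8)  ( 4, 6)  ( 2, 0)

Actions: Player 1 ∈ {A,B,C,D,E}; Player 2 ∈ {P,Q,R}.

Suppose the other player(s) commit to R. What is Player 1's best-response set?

BR_1 = {C}

u_1(A vs R) = 3
u_1(B vs R) = 4
u_1(C vs R) = 6
u_1(D vs R) = 4
u_1(E vs R) = 2
max payoff 6 at {C}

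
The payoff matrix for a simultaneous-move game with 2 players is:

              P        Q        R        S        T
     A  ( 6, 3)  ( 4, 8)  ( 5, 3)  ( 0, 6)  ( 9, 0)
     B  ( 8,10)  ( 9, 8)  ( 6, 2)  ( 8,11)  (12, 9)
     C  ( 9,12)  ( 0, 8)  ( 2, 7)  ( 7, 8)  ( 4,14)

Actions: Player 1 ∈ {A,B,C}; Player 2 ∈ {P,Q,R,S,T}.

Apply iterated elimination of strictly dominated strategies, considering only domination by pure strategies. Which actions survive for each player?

IESDS → P1:{B,C} P2:{P,S,T}

P1 drop A (B beats it: P:8>6 Q:9>4 R:6>5 S:8>0 T:12>9)
P2 drop Q (P beats it: B:10>8 C:12>8)
P2 drop R (P beats it: B:10>2 C:12>7)
P1→{B,C} P2→{P,S,T}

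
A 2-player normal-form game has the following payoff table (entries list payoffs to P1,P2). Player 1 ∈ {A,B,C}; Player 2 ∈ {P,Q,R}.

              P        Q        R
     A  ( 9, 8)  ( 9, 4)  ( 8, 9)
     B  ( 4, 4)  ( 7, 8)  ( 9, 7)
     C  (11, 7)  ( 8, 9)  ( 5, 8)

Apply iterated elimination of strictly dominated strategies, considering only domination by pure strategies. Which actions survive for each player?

IESDS → P1:{A,B} P2:{Q,R}

P2 drop P (R beats it: A:9>8 B:7>4 C:8>7)
P1 drop C (A beats it: Q:9>8 R:8>5)
P1→{A,B} P2→{Q,R}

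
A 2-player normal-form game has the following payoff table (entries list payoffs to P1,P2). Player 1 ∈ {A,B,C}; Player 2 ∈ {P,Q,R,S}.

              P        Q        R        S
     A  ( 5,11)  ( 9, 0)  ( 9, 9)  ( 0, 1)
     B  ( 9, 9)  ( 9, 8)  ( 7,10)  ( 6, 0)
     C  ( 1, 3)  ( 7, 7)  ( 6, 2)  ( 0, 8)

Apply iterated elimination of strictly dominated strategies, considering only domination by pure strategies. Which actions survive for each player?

Remaining: P1:{A,B} P2:{P,R}

P1 drop C (B beats it: P:9>1 Q:9>7 R:7>6 S:6>0)
P2 drop Q (P beats it: A:11>0 B:9>8)
P2 drop S (P beats it: A:11>1 B:9>0)
P1→{A,B} P2→{P,R}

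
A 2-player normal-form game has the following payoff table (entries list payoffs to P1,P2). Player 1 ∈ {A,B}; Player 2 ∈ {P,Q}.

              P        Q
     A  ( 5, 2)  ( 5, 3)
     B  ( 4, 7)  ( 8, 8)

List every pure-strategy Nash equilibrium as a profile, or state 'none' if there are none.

Nash profiles: (B,Q)

(A,P): not NE [P2→Q gives 3>2]
(A,Q): not NE [P1→B gives 8>5]
(B,P): not NE [P1→A gives 5>4; P2→Q gives 8>7]
(B,Q): NE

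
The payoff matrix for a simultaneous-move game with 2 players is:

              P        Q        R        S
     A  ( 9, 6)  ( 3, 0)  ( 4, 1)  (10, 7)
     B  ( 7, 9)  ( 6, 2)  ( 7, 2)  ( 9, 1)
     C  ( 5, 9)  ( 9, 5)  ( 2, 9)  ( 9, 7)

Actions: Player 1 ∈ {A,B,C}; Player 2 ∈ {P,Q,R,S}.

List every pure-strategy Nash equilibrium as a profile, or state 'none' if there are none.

(A,P): not NE [P2→S gives 7>6]
(A,Q): not NE [P1→C gives 9>3; P2→S gives 7>0]
(A,R): not NE [P1→B gives 7>4; P2→S gives 7>1]
(A,S): NE
(B,P): not NE [P1→A gives 9>7]
(B,Q): not NE [P1→C gives 9>6; P2→P gives 9>2]
(B,R): not NE [P2→P gives 9>2]
(B,S): not NE [P1→A gives 10>9; P2→P gives 9>1]
(C,P): not NE [P1→A gives 9>5]
(C,Q): not NE [P2→R gives 9>5]
(C,R): not NE [P1→B gives 7>2]
(C,S): not NE [P1→A gives 10>9; P2→R gives 9>7]

NE set: (A,S)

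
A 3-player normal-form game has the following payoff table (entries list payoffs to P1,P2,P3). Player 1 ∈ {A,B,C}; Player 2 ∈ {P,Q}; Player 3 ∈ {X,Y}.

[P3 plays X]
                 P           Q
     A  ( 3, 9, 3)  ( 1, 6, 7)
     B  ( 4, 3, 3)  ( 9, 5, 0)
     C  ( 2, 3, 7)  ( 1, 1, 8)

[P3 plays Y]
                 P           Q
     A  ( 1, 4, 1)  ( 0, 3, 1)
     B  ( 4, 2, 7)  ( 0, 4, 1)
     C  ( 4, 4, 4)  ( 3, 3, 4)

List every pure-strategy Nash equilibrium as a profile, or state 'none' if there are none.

(A,P,X): not NE [P1→B gives 4>3]
(A,P,Y): not NE [P1→C gives 4>1; P3→X gives 3>1]
(A,Q,X): not NE [P1→B gives 9>1; P2→P gives 9>6]
(A,Q,Y): not NE [P1→C gives 3>0; P2→P gives 4>3; P3→X gives 7>1]
(B,P,X): not NE [P2→Q gives 5>3; P3→Y gives 7>3]
(B,P,Y): not NE [P2→Q gives 4>2]
(B,Q,X): not NE [P3→Y gives 1>0]
(B,Q,Y): not NE [P1→C gives 3>0]
(C,P,X): not NE [P1→B gives 4>2]
(C,P,Y): not NE [P3→X gives 7>4]
(C,Q,X): not NE [P1→B gives 9>1; P2→P gives 3>1]
(C,Q,Y): not NE [P2→P gives 4>3; P3→X gives 8>4]

Equilibria: none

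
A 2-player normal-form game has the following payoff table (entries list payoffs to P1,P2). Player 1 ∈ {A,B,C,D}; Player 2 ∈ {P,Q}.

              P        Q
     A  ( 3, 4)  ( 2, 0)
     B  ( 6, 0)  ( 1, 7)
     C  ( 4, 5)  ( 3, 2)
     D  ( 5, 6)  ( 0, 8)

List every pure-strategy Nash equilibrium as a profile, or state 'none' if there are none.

(A,P): not NE [P1→B gives 6>3]
(A,Q): not NE [P1→C gives 3>2; P2→P gives 4>0]
(B,P): not NE [P2→Q gives 7>0]
(B,Q): not NE [P1→C gives 3>1]
(C,P): not NE [P1→B gives 6>4]
(C,Q): not NE [P2→P gives 5>2]
(D,P): not NE [P1→B gives 6>5; P2→Q gives 8>6]
(D,Q): not NE [P1→C gives 3>0]

Equilibria: none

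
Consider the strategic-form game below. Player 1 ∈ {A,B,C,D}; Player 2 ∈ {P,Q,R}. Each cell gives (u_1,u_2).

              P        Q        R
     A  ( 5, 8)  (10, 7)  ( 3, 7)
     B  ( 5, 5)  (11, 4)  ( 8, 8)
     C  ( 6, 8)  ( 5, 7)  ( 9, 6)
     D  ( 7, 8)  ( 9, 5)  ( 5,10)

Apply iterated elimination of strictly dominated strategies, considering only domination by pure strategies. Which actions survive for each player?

IESDS → P1:{C,D} P2:{P,R}

P2 drop Q (P beats it: A:8>7 B:5>4 C:8>7 D:8>5)
P1 drop A (C beats it: P:6>5 R:9>3)
P1 drop B (C beats it: P:6>5 R:9>8)
P1→{C,D} P2→{P,R}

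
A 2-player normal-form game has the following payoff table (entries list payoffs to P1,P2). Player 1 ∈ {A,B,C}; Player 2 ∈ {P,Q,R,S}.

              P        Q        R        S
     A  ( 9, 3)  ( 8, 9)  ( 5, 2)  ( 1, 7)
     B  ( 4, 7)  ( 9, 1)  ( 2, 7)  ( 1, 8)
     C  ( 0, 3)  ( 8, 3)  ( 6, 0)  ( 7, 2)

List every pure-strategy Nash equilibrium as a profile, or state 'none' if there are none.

No pure NE.

(A,P): not NE [P2→Q gives 9>3]
(A,Q): not NE [P1→B gives 9>8]
(A,R): not NE [P1→C gives 6>5; P2→Q gives 9>2]
(A,S): not NE [P1→C gives 7>1; P2→Q gives 9>7]
(B,P): not NE [P1→A gives 9>4; P2→S gives 8>7]
(B,Q): not NE [P2→S gives 8>1]
(B,R): not NE [P1→C gives 6>2; P2→S gives 8>7]
(B,S): not NE [P1→C gives 7>1]
(C,P): not NE [P1→A gives 9>0]
(C,Q): not NE [P1→B gives 9>8]
(C,R): not NE [P2→Q gives 3>0]
(C,S): not NE [P2→Q gives 3>2]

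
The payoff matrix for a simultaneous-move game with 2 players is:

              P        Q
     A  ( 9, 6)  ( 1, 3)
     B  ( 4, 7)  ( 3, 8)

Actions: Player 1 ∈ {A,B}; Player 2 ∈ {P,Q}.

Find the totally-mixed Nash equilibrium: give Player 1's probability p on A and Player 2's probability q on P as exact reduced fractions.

P1 mixes 1/4 on A; P2 mixes 2/7 on P

P1 indiff ⇒ q·9+(1-q)·1 = q·4+(1-q)·3 ⇒ q(5) = (1-q)(2) ⇒ q = 2/7
P2 indiff ⇒ p·6+(1-p)·7 = p·3+(1-p)·8 ⇒ p(3) = (1-p)(1) ⇒ p = 1/4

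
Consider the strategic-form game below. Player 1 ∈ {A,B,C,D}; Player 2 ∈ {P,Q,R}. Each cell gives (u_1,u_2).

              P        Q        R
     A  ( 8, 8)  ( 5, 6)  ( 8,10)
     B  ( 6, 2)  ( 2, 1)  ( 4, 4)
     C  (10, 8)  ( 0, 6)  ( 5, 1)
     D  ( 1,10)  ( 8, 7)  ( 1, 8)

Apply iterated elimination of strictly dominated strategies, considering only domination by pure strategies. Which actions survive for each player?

IESDS → P1:{A,C} P2:{P,R}

P1 drop B (A beats it: P:8>6 Q:5>2 R:8>4)
P2 drop Q (P beats it: A:8>6 C:8>6 D:10>7)
P1 drop D (A beats it: P:8>1 R:8>1)
P1→{A,C} P2→{P,R}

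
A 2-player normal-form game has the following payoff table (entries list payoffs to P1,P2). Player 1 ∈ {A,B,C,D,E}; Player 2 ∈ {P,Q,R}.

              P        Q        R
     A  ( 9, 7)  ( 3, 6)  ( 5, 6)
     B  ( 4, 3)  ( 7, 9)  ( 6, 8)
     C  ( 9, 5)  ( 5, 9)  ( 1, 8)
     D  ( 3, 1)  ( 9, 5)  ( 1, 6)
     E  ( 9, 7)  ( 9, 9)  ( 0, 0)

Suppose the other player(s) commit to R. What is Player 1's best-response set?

P1 best: {B}

u_1(A vs R) = 5
u_1(B vs R) = 6
u_1(C vs R) = 1
u_1(D vs R) = 1
u_1(E vs R) = 0
max payoff 6 at {B}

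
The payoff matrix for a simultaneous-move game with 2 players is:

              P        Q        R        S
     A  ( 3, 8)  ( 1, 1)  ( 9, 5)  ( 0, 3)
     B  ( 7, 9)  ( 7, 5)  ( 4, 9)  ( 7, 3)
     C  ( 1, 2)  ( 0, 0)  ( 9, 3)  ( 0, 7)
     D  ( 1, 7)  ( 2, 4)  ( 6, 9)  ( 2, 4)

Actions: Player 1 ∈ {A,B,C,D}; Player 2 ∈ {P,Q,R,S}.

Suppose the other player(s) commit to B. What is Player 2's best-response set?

u_2(P vs B) = 9
u_2(Q vs B) = 5
u_2(R vs B) = 9
u_2(S vs B) = 3
max payoff 9 at {P,R}

argmax u_2 = {P,R}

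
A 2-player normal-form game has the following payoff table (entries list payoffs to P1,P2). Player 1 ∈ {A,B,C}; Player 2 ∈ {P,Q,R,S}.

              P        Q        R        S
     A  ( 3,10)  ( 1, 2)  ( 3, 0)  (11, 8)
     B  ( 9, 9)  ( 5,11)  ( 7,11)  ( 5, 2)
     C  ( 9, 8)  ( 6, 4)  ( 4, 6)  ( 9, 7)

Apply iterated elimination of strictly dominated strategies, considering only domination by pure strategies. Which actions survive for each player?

Survivors P1:{B,C} P2:{P,Q,R}

P2 drop S (P beats it: A:10>8 B:9>2 C:8>7)
P1 drop A (B beats it: P:9>3 Q:5>1 R:7>3)
P1→{B,C} P2→{P,Q,R}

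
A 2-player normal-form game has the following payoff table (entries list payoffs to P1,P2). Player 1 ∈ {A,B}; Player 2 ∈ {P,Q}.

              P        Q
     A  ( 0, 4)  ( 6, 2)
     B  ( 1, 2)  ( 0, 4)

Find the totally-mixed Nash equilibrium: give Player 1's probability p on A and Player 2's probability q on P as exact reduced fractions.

P1 mixes 1/2 on A; P2 mixes 6/7 on P

P1 indiff ⇒ q·0+(1-q)·6 = q·1+(1-q)·0 ⇒ q(-1) = (1-q)(-6) ⇒ q = 6/7
P2 indiff ⇒ p·4+(1-p)·2 = p·2+(1-p)·4 ⇒ p(2) = (1-p)(2) ⇒ p = 1/2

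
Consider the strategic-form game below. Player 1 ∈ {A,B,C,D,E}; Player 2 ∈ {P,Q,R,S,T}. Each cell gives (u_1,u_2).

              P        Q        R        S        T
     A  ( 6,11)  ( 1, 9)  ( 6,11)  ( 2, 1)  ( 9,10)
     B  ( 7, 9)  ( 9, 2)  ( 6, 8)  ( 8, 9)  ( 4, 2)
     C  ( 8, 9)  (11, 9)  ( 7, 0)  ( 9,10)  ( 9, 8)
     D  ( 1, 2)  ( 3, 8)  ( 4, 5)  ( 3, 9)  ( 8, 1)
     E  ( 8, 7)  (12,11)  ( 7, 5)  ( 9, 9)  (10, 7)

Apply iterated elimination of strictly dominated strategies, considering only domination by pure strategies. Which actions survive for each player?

P1 drop A (E beats it: P:8>6 Q:12>1 R:7>6 S:9>2 T:10>9)
P1 drop B (C beats it: P:8>7 Q:11>9 R:7>6 S:9>8 T:9>4)
P1 drop D (C beats it: P:8>1 Q:11>3 R:7>4 S:9>3 T:9>8)
P2 drop P (S beats it: C:10>9 E:9>7)
P2 drop R (Q beats it: C:9>0 E:11>5)
P2 drop T (Q beats it: C:9>8 E:11>7)
P1→{C,E} P2→{Q,S}

IESDS → P1:{C,E} P2:{Q,S}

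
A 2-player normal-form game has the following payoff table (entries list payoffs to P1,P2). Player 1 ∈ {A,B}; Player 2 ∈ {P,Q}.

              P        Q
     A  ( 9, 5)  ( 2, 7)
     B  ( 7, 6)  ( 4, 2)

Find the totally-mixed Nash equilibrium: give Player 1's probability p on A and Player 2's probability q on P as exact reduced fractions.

P1 mixes 2/3 on A; P2 mixes 1/2 on P

P1 indiff ⇒ q·9+(1-q)·2 = q·7+(1-q)·4 ⇒ q(2) = (1-q)(2) ⇒ q = 1/2
P2 indiff ⇒ p·5+(1-p)·6 = p·7+(1-p)·2 ⇒ p(-2) = (1-p)(-4) ⇒ p = 2/3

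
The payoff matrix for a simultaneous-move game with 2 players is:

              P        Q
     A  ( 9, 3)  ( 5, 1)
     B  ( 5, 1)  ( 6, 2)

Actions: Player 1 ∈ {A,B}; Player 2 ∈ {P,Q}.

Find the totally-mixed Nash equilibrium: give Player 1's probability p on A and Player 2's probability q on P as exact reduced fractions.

P1 mixes 1/3 on A; P2 mixes 1/5 on P

P1 indiff ⇒ q·9+(1-q)·5 = q·5+(1-q)·6 ⇒ q(4) = (1-q)(1) ⇒ q = 1/5
P2 indiff ⇒ p·3+(1-p)·1 = p·1+(1-p)·2 ⇒ p(2) = (1-p)(1) ⇒ p = 1/3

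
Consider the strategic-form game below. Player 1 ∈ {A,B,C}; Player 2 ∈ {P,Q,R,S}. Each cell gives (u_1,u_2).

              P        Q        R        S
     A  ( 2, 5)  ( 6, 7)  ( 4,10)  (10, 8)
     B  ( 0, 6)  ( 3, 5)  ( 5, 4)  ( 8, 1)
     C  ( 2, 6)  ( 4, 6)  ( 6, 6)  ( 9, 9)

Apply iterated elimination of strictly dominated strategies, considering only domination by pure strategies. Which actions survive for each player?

P1 drop B (C beats it: P:2>0 Q:4>3 R:6>5 S:9>8)
P2 drop P (S beats it: A:8>5 C:9>6)
P2 drop Q (S beats it: A:8>7 C:9>6)
P1→{A,C} P2→{R,S}

IESDS → P1:{A,C} P2:{R,S}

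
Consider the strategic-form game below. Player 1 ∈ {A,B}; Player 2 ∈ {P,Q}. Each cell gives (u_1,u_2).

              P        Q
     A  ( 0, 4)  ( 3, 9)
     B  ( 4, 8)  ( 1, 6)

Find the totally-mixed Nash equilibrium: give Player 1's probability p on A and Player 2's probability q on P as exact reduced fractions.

P1 mixes 2/7 on A; P2 mixes 1/3 on P

P1 indiff ⇒ q·0+(1-q)·3 = q·4+(1-q)·1 ⇒ q(-4) = (1-q)(-2) ⇒ q = 1/3
P2 indiff ⇒ p·4+(1-p)·8 = p·9+(1-p)·6 ⇒ p(-5) = (1-p)(-2) ⇒ p = 2/7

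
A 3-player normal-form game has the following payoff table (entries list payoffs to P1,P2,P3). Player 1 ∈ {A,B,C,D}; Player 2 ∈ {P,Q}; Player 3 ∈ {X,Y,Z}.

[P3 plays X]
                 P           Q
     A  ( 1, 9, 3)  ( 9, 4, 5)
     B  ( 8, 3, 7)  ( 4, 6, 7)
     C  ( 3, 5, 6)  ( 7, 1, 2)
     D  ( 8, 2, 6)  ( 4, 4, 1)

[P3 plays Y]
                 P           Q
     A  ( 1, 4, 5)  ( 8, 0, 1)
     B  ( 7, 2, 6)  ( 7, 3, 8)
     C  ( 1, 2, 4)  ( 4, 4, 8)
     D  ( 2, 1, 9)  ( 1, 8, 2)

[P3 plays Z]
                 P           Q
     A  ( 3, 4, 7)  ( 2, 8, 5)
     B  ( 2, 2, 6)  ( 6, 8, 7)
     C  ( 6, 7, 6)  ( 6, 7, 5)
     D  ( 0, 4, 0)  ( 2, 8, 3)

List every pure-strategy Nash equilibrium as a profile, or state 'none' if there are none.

Nash profiles: (C,P,Z)

(A,P,X): not NE [P1→D gives 8>1; P3→Z gives 7>3]
(A,P,Y): not NE [P1→B gives 7>1; P3→Z gives 7>5]
(A,P,Z): not NE [P1→C gives 6>3; P2→Q gives 8>4]
(A,Q,X): not NE [P2→P gives 9>4]
(A,Q,Y): not NE [P2→P gives 4>0; P3→Z gives 5>1]
(A,Q,Z): not NE [P1→C gives 6>2]
(B,P,X): not NE [P2→Q gives 6>3]
(B,P,Y): not NE [P2→Q gives 3>2; P3→X gives 7>6]
(B,P,Z): not NE [P1→C gives 6>2; P2→Q gives 8>2; P3→X gives 7>6]
(B,Q,X): not NE [P1→A gives 9>4; P3→Y gives 8>7]
(B,Q,Y): not NE [P1→A gives 8>7]
(B,Q,Z): not NE [P3→Y gives 8>7]
(C,P,X): not NE [P1→D gives 8>3]
(C,P,Y): not NE [P1→B gives 7>1; P2→Q gives 4>2; P3→Z gives 6>4]
(C,P,Z): NE
(C,Q,X): not NE [P1→A gives 9>7; P2→P gives 5>1; P3→Y gives 8>2]
(C,Q,Y): not NE [P1→A gives 8>4]
(C,Q,Z): not NE [P3→Y gives 8>5]
(D,P,X): not NE [P2→Q gives 4>2; P3→Y gives 9>6]
(D,P,Y): not NE [P1→B gives 7>2; P2→Q gives 8>1]
(D,P,Z): not NE [P1→C gives 6>0; P2→Q gives 8>4; P3→Y gives 9>0]
(D,Q,X): not NE [P1→A gives 9>4; P3→Z gives 3>1]
(D,Q,Y): not NE [P1→A gives 8>1; P3→Z gives 3>2]
(D,Q,Z): not NE [P1→C gives 6>2]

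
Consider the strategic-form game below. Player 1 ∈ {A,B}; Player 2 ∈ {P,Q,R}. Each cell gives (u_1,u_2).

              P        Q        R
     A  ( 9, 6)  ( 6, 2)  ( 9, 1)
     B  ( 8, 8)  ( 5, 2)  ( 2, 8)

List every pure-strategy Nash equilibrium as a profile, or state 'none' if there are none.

PSNE = {(A,P)}

(A,P): NE
(A,Q): not NE [P2→P gives 6>2]
(A,R): not NE [P2→P gives 6>1]
(B,P): not NE [P1→A gives 9>8]
(B,Q): not NE [P1→A gives 6>5; P2→R gives 8>2]
(B,R): not NE [P1→A gives 9>2]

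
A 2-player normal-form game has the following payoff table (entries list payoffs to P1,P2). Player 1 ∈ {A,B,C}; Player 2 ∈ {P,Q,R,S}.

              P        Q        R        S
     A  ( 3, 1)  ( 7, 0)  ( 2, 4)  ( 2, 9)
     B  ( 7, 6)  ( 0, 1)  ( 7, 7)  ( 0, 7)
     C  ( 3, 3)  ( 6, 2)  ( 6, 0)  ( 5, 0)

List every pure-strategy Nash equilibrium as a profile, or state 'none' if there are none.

NE set: (B,R)

(A,P): not NE [P1→B gives 7>3; P2→S gives 9>1]
(A,Q): not NE [P2→S gives 9>0]
(A,R): not NE [P1→B gives 7>2; P2→S gives 9>4]
(A,S): not NE [P1→C gives 5>2]
(B,P): not NE [P2→S gives 7>6]
(B,Q): not NE [P1→A gives 7>0; P2→S gives 7>1]
(B,R): NE
(B,S): not NE [P1→C gives 5>0]
(C,P): not NE [P1→B gives 7>3]
(C,Q): not NE [P1→A gives 7>6; P2→P gives 3>2]
(C,R): not NE [P1→B gives 7>6; P2→P gives 3>0]
(C,S): not NE [P2→P gives 3>0]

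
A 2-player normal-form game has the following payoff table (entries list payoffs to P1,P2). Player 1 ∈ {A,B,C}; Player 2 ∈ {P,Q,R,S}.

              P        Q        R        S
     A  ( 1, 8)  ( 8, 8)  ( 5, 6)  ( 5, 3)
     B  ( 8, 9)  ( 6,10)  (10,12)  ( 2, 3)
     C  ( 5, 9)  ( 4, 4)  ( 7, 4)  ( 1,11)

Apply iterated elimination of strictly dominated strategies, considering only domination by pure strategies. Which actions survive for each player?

IESDS → P1:{A,B} P2:{P,Q,R}

P1 drop C (B beats it: P:8>5 Q:6>4 R:10>7 S:2>1)
P2 drop S (P beats it: A:8>3 B:9>3)
P1→{A,B} P2→{P,Q,R}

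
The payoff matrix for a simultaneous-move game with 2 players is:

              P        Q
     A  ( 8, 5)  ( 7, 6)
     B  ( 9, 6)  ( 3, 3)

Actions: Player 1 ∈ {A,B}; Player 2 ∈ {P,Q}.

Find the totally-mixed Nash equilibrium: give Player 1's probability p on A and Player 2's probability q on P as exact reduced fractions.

P1 mixes 3/4 on A; P2 mixes 4/5 on P

P1 indiff ⇒ q·8+(1-q)·7 = q·9+(1-q)·3 ⇒ q(-1) = (1-q)(-4) ⇒ q = 4/5
P2 indiff ⇒ p·5+(1-p)·6 = p·6+(1-p)·3 ⇒ p(-1) = (1-p)(-3) ⇒ p = 3/4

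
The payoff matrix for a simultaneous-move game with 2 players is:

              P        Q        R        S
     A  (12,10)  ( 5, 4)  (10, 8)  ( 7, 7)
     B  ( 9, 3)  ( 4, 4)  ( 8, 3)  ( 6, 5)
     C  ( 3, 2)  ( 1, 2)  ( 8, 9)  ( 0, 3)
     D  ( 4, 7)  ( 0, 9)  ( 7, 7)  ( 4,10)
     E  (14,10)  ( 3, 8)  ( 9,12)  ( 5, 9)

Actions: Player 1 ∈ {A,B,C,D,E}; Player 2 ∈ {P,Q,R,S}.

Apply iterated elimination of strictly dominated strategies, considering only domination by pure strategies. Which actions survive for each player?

P1 drop B (A beats it: P:12>9 Q:5>4 R:10>8 S:7>6)
P1 drop C (A beats it: P:12>3 Q:5>1 R:10>8 S:7>0)
P1 drop D (A beats it: P:12>4 Q:5>0 R:10>7 S:7>4)
P2 drop Q (P beats it: A:10>4 E:10>8)
P2 drop S (P beats it: A:10>7 E:10>9)
P1→{A,E} P2→{P,R}

IESDS → P1:{A,E} P2:{P,R}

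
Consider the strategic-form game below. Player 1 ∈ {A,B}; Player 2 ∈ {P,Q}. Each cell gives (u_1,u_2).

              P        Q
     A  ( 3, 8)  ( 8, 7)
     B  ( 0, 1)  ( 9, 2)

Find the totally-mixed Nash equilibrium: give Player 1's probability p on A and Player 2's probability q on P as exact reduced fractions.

(p,q) = (1/2, 1/4)

P1 indiff ⇒ q·3+(1-q)·8 = q·0+(1-q)·9 ⇒ q(3) = (1-q)(1) ⇒ q = 1/4
P2 indiff ⇒ p·8+(1-p)·1 = p·7+(1-p)·2 ⇒ p(1) = (1-p)(1) ⇒ p = 1/2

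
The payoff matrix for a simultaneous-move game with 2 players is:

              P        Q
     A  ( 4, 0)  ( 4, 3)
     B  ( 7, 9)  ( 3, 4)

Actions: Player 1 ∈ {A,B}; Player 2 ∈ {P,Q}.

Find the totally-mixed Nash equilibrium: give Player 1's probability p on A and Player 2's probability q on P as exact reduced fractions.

P1 indiff ⇒ q·4+(1-q)·4 = q·7+(1-q)·3 ⇒ q(-3) = (1-q)(-1) ⇒ q = 1/4
P2 indiff ⇒ p·0+(1-p)·9 = p·3+(1-p)·4 ⇒ p(-3) = (1-p)(-5) ⇒ p = 5/8

p=5/8, q=1/4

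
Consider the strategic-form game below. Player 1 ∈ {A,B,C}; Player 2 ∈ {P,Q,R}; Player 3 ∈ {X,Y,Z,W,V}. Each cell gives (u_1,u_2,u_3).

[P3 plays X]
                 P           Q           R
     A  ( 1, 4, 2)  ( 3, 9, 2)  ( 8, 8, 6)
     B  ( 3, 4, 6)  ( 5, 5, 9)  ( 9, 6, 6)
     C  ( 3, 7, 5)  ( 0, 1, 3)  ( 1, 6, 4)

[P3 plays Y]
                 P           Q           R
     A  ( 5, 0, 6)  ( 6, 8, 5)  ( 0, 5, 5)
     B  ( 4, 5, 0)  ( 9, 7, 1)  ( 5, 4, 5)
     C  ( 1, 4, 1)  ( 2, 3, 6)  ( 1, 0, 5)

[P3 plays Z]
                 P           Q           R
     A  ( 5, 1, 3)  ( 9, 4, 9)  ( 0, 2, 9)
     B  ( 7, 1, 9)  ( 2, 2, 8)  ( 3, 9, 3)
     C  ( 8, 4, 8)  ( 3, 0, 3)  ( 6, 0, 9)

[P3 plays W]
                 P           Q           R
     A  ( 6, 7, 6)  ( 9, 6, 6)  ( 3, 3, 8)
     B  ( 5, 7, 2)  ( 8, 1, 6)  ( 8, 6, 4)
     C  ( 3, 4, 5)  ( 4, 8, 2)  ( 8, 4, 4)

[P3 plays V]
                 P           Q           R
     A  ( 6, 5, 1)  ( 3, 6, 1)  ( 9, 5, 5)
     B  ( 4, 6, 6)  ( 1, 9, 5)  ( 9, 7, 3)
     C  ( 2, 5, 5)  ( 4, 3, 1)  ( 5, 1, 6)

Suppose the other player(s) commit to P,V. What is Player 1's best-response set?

P1 best: {A}

u_1(A vs P,V) = 6
u_1(B vs P,V) = 4
u_1(C vs P,V) = 2
max payoff 6 at {A}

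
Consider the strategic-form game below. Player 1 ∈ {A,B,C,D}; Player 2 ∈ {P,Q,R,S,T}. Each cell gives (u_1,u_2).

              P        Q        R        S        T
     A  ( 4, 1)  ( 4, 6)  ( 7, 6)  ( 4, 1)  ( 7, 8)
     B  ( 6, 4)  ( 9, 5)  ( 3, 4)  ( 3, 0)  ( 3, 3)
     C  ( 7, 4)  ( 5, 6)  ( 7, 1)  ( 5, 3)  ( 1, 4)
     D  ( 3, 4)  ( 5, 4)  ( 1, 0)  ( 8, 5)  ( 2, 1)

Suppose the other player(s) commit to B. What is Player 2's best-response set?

P2 best: {Q}

u_2(P vs B) = 4
u_2(Q vs B) = 5
u_2(R vs B) = 4
u_2(S vs B) = 0
u_2(T vs B) = 3
max payoff 5 at {Q}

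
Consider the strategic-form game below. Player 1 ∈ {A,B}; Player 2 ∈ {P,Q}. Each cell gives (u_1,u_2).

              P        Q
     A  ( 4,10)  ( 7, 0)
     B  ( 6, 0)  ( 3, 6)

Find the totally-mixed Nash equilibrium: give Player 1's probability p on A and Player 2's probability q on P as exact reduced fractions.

P1 indiff ⇒ q·4+(1-q)·7 = q·6+(1-q)·3 ⇒ q(-2) = (1-q)(-4) ⇒ q = 2/3
P2 indiff ⇒ p·10+(1-p)·0 = p·0+(1-p)·6 ⇒ p(10) = (1-p)(6) ⇒ p = 3/8

P1 mixes 3/8 on A; P2 mixes 2/3 on P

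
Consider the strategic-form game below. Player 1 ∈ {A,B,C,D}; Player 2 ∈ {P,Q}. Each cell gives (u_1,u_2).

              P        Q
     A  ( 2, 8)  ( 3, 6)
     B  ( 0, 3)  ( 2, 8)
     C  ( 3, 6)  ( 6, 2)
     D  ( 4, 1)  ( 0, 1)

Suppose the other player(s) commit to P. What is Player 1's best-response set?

u_1(A vs P) = 2
u_1(B vs P) = 0
u_1(C vs P) = 3
u_1(D vs P) = 4
max payoff 4 at {D}

BR_1 = {D}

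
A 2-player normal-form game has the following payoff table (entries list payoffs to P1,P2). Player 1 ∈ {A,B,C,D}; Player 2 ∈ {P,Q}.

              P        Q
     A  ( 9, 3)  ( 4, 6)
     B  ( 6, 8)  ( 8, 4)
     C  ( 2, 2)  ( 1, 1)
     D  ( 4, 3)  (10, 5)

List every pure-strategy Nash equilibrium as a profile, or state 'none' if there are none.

PSNE = {(D,Q)}

(A,P): not NE [P2→Q gives 6>3]
(A,Q): not NE [P1→D gives 10>4]
(B,P): not NE [P1→A gives 9>6]
(B,Q): not NE [P1→D gives 10>8; P2→P gives 8>4]
(C,P): not NE [P1→A gives 9>2]
(C,Q): not NE [P1→D gives 10>1; P2→P gives 2>1]
(D,P): not NE [P1→A gives 9>4; P2→Q gives 5>3]
(D,Q): NE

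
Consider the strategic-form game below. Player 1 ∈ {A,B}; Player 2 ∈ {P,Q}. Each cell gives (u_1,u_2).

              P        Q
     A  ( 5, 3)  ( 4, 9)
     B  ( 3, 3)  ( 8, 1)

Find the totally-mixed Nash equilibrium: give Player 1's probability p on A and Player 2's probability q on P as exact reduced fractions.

P1 indiff ⇒ q·5+(1-q)·4 = q·3+(1-q)·8 ⇒ q(2) = (1-q)(4) ⇒ q = 2/3
P2 indiff ⇒ p·3+(1-p)·3 = p·9+(1-p)·1 ⇒ p(-6) = (1-p)(-2) ⇒ p = 1/4

(p,q) = (1/4, 2/3)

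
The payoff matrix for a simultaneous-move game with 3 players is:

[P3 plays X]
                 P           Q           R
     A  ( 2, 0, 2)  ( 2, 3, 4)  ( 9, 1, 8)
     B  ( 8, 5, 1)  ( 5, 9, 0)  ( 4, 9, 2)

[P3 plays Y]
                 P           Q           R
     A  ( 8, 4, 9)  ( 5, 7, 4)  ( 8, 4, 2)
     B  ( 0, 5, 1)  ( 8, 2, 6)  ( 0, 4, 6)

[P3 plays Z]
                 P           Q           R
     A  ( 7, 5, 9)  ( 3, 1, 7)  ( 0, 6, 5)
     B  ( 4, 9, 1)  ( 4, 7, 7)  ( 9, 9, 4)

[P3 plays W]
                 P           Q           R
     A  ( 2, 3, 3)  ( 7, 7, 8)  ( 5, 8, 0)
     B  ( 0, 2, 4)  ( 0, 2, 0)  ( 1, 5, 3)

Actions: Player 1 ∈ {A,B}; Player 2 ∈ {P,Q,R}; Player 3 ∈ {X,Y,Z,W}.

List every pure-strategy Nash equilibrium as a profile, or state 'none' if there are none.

PSNE: ∅

(A,P,X): not NE [P1→B gives 8>2; P2→Q gives 3>0; P3→Z gives 9>2]
(A,P,Y): not NE [P2→Q gives 7>4]
(A,P,Z): not NE [P2→R gives 6>5]
(A,P,W): not NE [P2→R gives 8>3; P3→Z gives 9>3]
(A,Q,X): not NE [P1→B gives 5>2; P3→W gives 8>4]
(A,Q,Y): not NE [P1→B gives 8>5; P3→W gives 8>4]
(A,Q,Z): not NE [P1→B gives 4>3; P2→R gives 6>1; P3→W gives 8>7]
(A,Q,W): not NE [P2→R gives 8>7]
(A,R,X): not NE [P2→Q gives 3>1]
(A,R,Y): not NE [P2→Q gives 7>4; P3→X gives 8>2]
(A,R,Z): not NE [P1→B gives 9>0; P3→X gives 8>5]
(A,R,W): not NE [P3→X gives 8>0]
(B,P,X): not NE [P2→R gives 9>5; P3→W gives 4>1]
(B,P,Y): not NE [P1→A gives 8>0; P3→W gives 4>1]
(B,P,Z): not NE [P1→A gives 7>4; P3→W gives 4>1]
(B,P,W): not NE [P1→A gives 2>0; P2→R gives 5>2]
(B,Q,X): not NE [P3→Z gives 7>0]
(B,Q,Y): not NE [P2→P gives 5>2; P3→Z gives 7>6]
(B,Q,Z): not NE [P2→R gives 9>7]
(B,Q,W): not NE [P1→A gives 7>0; P2→R gives 5>2; P3→Z gives 7>0]
(B,R,X): not NE [P1→A gives 9>4; P3→Y gives 6>2]
(B,R,Y): not NE [P1→A gives 8>0; P2→P gives 5>4]
(B,R,Z): not NE [P3→Y gives 6>4]
(B,R,W): not NE [P1→A gives 5>1; P3→Y gives 6>3]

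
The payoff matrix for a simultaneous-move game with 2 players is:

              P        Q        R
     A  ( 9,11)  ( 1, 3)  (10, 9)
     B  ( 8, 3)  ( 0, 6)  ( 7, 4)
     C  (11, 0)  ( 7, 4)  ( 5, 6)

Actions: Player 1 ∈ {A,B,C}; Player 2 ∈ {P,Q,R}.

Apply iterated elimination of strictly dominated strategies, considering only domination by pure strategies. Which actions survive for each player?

Remaining: P1:{A,C} P2:{P,R}

P1 drop B (A beats it: P:9>8 Q:1>0 R:10>7)
P2 drop Q (R beats it: A:9>3 C:6>4)
P1→{A,C} P2→{P,R}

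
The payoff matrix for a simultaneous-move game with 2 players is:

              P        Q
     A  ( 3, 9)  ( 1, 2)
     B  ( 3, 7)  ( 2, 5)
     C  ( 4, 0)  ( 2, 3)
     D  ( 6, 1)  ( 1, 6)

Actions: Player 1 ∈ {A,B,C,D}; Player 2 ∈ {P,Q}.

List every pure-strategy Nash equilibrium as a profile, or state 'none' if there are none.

Nash profiles: (C,Q)

(A,P): not NE [P1→D gives 6>3]
(A,Q): not NE [P1→C gives 2>1; P2→P gives 9>2]
(B,P): not NE [P1→D gives 6>3]
(B,Q): not NE [P2→P gives 7>5]
(C,P): not NE [P1→D gives 6>4; P2→Q gives 3>0]
(C,Q): NE
(D,P): not NE [P2→Q gives 6>1]
(D,Q): not NE [P1→C gives 2>1]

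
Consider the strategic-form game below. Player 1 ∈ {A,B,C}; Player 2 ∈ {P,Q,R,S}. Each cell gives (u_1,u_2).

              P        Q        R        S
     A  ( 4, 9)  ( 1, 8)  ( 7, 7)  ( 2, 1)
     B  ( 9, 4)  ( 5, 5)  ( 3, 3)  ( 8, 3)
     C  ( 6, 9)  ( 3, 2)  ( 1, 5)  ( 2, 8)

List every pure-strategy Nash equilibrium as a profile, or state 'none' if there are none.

PSNE = {(B,Q)}

(A,P): not NE [P1→B gives 9>4]
(A,Q): not NE [P1→B gives 5>1; P2→P gives 9>8]
(A,R): not NE [P2→P gives 9>7]
(A,S): not NE [P1→B gives 8>2; P2→P gives 9>1]
(B,P): not NE [P2→Q gives 5>4]
(B,Q): NE
(B,R): not NE [P1→A gives 7>3; P2→Q gives 5>3]
(B,S): not NE [P2→Q gives 5>3]
(C,P): not NE [P1→B gives 9>6]
(C,Q): not NE [P1→B gives 5>3; P2→P gives 9>2]
(C,R): not NE [P1→A gives 7>1; P2→P gives 9>5]
(C,S): not NE [P1→B gives 8>2; P2→P gives 9>8]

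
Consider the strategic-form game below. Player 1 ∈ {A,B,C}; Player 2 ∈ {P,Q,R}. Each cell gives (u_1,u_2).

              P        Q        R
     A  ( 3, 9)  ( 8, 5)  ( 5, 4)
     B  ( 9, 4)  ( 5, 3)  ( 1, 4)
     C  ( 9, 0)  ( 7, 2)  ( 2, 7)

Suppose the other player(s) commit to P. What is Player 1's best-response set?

BR_1 = {B,C}

u_1(A vs P) = 3
u_1(B vs P) = 9
u_1(C vs P) = 9
max payoff 9 at {B,C}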